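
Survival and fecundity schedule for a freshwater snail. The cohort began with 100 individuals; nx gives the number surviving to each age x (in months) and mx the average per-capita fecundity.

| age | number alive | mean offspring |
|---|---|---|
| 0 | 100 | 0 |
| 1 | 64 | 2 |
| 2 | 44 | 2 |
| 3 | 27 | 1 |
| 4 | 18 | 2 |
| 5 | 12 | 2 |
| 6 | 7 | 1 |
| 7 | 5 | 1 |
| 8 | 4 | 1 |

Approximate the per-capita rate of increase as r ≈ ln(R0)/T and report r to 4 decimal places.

0.4882

lx = nx/n0 = nx/100: 1, 0.64, 0.44, 0.27, 0.18, 0.12, 0.07, 0.05, 0.04
R0 = Σ lx·mx = 0 + 1.28 + 0.88 + 0.27 + 0.36 + 0.24 + 0.07 + 0.05 + 0.04 = 3.19
Σ x·lx·mx = 7.58; T = 7.58/3.19 = 2.37618…
r ≈ ln(R0)/T = ln(3.19)/2.37618… = 0.488188… → 0.4882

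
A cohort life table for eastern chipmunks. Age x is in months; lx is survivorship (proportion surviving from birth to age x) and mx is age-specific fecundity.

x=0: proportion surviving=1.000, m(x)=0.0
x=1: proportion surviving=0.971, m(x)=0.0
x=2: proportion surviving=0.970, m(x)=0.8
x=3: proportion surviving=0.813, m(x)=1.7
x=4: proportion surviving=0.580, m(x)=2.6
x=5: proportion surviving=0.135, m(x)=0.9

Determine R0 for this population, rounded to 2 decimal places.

lx·mx by age: 0, 0, 0.776, 1.3821, 1.508, 0.1215
R0 = Σ lx·mx = 3.7876 → 3.79

3.79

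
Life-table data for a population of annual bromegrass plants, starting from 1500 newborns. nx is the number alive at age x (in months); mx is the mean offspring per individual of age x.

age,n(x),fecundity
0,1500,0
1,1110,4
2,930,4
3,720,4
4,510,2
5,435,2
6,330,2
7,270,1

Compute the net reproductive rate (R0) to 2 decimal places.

lx = nx/n0 = nx/1500: 1, 0.74, 0.62, 0.48, 0.34, 0.29, 0.22, 0.18
lx·mx by age: 0, 2.96, 2.48, 1.92, 0.68, 0.58, 0.44, 0.18
R0 = Σ lx·mx = 9.24 → 9.24

9.24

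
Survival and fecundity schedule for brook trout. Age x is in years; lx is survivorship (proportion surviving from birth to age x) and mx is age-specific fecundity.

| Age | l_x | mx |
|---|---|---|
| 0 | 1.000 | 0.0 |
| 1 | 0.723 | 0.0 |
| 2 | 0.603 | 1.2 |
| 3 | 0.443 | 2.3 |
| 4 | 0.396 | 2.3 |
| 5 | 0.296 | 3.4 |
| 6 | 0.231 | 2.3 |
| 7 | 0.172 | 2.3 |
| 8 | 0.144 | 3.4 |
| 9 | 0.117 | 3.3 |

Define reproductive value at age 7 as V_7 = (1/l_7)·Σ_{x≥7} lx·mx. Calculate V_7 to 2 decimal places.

7.39

lx·mx for x ≥ 7: 0.3956, 0.4896, 0.3861 → sum = 1.2713
V_7 = 1.2713 / l_7 = 1.2713 / 0.172 = 7.391279… → 7.39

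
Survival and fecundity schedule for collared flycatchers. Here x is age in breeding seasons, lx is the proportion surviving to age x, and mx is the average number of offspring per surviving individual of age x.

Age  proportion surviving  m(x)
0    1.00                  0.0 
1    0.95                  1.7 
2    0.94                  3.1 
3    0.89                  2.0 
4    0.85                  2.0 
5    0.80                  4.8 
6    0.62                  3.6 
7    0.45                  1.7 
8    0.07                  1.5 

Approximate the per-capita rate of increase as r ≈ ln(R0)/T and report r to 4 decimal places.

R0 = Σ lx·mx = 0 + 1.615 + 2.914 + 1.78 + 1.7 + 3.84 + 2.232 + 0.765 + 0.105 = 14.951
Σ x·lx·mx = 58.37; T = 58.37/14.951 = 3.90409…
r ≈ ln(R0)/T = ln(14.951)/3.90409… = 0.692807… → 0.6928

0.6928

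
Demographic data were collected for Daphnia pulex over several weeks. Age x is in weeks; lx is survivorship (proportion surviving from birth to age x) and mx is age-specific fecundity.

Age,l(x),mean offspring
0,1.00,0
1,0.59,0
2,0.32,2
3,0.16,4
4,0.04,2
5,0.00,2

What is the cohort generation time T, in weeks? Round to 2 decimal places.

2.59

lx·mx: 0, 0, 0.64, 0.64, 0.08, 0 → R0 = 1.36
x·lx·mx: 0, 0, 1.28, 1.92, 0.32, 0 → Σ = 3.52
T = 3.52 / 1.36 = 2.588235… → 2.59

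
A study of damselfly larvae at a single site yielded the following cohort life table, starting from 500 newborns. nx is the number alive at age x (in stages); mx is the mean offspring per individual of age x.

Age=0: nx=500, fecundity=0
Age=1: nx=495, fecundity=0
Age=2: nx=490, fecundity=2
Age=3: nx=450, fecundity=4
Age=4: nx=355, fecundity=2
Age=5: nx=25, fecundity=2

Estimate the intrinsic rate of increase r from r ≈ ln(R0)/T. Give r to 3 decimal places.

lx = nx/n0 = nx/500: 1, 0.99, 0.98, 0.9, 0.71, 0.05
R0 = Σ lx·mx = 0 + 0 + 1.96 + 3.6 + 1.42 + 0.1 = 7.08
Σ x·lx·mx = 20.9; T = 20.9/7.08 = 2.95198…
r ≈ ln(R0)/T = ln(7.08)/2.95198… = 0.66304… → 0.663

0.663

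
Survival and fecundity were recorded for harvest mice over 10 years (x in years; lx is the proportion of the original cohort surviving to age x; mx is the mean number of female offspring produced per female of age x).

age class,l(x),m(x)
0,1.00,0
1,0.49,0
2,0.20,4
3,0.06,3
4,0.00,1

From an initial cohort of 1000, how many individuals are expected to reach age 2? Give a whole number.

Expected survivors = N0 · l_2 = 1000 × 0.20 = 200 → 200

200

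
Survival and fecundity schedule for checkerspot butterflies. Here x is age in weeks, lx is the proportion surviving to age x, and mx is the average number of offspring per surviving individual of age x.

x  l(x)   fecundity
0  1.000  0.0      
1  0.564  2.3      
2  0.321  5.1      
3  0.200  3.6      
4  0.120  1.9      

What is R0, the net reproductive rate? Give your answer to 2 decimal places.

lx·mx by age: 0, 1.2972, 1.6371, 0.72, 0.228
R0 = Σ lx·mx = 3.8823 → 3.88

3.88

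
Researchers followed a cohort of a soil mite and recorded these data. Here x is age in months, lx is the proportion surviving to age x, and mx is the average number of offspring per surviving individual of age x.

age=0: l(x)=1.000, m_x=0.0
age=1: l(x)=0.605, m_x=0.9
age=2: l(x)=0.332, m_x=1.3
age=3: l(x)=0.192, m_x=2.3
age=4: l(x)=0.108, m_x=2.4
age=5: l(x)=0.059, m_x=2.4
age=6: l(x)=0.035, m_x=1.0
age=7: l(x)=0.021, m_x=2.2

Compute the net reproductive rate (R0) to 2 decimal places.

1.90

lx·mx by age: 0, 0.5445, 0.4316, 0.4416, 0.2592, 0.1416, 0.035, 0.0462
R0 = Σ lx·mx = 1.8997 → 1.90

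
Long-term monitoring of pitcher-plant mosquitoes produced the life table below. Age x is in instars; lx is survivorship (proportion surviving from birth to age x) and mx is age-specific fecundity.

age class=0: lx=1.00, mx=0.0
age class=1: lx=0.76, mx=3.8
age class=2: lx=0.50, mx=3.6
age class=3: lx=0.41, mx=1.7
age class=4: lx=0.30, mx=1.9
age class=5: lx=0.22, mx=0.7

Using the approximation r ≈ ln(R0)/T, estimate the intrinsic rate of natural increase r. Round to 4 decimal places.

0.9507

R0 = Σ lx·mx = 0 + 2.888 + 1.8 + 0.697 + 0.57 + 0.154 = 6.109
Σ x·lx·mx = 11.629; T = 11.629/6.109 = 1.90358…
r ≈ ln(R0)/T = ln(6.109)/1.90358… = 0.950713… → 0.9507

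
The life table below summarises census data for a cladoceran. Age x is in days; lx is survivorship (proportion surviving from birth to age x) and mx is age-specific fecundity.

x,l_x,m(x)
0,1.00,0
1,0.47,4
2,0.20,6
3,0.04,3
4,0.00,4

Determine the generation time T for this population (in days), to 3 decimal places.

lx·mx: 0, 1.88, 1.2, 0.12, 0 → R0 = 3.2
x·lx·mx: 0, 1.88, 2.4, 0.36, 0 → Σ = 4.64
T = 4.64 / 3.2 = 1.45 → 1.450

1.450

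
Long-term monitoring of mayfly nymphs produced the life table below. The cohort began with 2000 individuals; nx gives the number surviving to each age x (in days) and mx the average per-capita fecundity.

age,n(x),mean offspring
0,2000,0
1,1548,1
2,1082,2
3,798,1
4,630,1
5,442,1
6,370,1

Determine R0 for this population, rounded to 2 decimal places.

2.98

lx = nx/n0 = nx/2000: 1, 0.774, 0.541, 0.399, 0.315, 0.221, 0.185
lx·mx by age: 0, 0.774, 1.082, 0.399, 0.315, 0.221, 0.185
R0 = Σ lx·mx = 2.976 → 2.98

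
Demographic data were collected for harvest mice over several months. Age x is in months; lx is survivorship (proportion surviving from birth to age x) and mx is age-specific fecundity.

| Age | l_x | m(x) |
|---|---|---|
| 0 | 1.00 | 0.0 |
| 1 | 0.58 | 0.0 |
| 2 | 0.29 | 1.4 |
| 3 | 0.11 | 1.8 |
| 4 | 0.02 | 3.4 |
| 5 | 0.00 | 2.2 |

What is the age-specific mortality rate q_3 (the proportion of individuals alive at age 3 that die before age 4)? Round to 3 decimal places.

q_3 = (l_3 − l_4) / l_3 = (0.11 − 0.02) / 0.11
     = 0.09 / 0.11 = 0.818182… → 0.818

0.818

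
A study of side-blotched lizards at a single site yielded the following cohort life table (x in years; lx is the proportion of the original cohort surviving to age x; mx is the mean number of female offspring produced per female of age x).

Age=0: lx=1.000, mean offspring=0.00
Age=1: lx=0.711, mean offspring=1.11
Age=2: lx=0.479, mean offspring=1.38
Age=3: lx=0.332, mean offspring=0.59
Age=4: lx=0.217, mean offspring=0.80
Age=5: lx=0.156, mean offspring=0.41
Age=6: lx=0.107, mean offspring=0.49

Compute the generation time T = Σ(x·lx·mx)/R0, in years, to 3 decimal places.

lx·mx: 0, 0.78921, 0.66102, 0.19588, 0.1736, 0.06396, 0.05243 → R0 = 1.9361
x·lx·mx: 0, 0.78921, 1.32204, 0.58764, 0.6944, 0.3198, 0.31458 → Σ = 4.02767
T = 4.02767 / 1.9361 = 2.080301… → 2.080

2.080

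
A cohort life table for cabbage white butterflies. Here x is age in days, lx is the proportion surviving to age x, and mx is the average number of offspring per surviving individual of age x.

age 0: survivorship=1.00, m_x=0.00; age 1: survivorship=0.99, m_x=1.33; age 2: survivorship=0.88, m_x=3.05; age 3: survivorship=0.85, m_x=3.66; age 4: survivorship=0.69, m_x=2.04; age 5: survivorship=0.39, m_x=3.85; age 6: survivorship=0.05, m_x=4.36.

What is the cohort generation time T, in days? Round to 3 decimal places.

lx·mx: 0, 1.3167, 2.684, 3.111, 1.4076, 1.5015, 0.218 → R0 = 10.2388
x·lx·mx: 0, 1.3167, 5.368, 9.333, 5.6304, 7.5075, 1.308 → Σ = 30.4636
T = 30.4636 / 10.2388 = 2.97531… → 2.975

2.975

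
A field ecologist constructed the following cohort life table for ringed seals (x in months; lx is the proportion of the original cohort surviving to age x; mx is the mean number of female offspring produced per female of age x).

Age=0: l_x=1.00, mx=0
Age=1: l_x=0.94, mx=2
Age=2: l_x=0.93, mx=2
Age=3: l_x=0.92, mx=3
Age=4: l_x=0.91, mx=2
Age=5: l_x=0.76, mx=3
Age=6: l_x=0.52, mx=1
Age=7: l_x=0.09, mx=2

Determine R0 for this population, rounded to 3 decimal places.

lx·mx by age: 0, 1.88, 1.86, 2.76, 1.82, 2.28, 0.52, 0.18
R0 = Σ lx·mx = 11.3 → 11.300

11.300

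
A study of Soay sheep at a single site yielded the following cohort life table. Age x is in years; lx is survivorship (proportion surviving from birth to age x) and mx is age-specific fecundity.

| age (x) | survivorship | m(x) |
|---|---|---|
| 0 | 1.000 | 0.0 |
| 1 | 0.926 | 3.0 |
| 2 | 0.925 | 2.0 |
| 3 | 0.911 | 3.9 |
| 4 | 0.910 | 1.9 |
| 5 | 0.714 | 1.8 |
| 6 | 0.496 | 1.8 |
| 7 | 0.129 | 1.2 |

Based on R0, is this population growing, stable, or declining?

R0 = Σ lx·mx = 0 + 2.778 + 1.85 + 3.5529 + 1.729 + 1.2852 + 0.8928 + 0.1548 = 12.2427
R0 > 1, so the population is growing.

growing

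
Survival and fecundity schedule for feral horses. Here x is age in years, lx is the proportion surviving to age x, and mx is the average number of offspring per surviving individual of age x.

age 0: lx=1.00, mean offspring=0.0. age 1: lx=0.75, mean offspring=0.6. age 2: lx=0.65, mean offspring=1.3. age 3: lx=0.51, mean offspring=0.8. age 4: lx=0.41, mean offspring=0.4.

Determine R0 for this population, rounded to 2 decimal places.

lx·mx by age: 0, 0.45, 0.845, 0.408, 0.164
R0 = Σ lx·mx = 1.867 → 1.87

1.87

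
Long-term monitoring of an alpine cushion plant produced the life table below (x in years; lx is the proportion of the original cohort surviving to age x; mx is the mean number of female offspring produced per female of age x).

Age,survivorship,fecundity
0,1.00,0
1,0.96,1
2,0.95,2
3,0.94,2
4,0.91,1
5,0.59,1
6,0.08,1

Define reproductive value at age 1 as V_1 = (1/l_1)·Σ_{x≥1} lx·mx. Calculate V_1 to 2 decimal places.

lx·mx for x ≥ 1: 0.96, 1.9, 1.88, 0.91, 0.59, 0.08 → sum = 6.32
V_1 = 6.32 / l_1 = 6.32 / 0.96 = 6.583333… → 6.58

6.58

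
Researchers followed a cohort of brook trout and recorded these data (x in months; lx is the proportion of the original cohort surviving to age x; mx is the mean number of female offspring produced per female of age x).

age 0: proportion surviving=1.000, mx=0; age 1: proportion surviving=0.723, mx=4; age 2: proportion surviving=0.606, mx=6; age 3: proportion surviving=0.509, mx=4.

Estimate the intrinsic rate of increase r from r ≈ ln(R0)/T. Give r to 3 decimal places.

1.130

R0 = Σ lx·mx = 0 + 2.892 + 3.636 + 2.036 = 8.564
Σ x·lx·mx = 16.272; T = 16.272/8.564 = 1.90005…
r ≈ ln(R0)/T = ln(8.564)/1.90005… = 1.13027… → 1.130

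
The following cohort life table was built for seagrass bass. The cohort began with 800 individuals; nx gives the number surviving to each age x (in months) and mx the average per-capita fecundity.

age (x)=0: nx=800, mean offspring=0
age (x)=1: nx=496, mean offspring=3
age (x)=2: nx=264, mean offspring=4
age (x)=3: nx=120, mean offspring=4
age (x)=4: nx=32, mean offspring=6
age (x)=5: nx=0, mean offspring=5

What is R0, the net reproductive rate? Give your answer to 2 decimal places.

lx = nx/n0 = nx/800: 1, 0.62, 0.33, 0.15, 0.04, 0
lx·mx by age: 0, 1.86, 1.32, 0.6, 0.24, 0
R0 = Σ lx·mx = 4.02 → 4.02

4.02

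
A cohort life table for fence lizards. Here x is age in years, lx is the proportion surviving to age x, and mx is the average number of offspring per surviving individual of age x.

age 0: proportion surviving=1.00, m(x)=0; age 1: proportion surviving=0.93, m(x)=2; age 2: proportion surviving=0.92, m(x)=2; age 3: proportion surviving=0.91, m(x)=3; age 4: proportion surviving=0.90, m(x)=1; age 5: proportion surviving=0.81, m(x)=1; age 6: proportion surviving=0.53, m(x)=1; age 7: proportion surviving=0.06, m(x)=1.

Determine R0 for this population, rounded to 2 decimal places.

lx·mx by age: 0, 1.86, 1.84, 2.73, 0.9, 0.81, 0.53, 0.06
R0 = Σ lx·mx = 8.73 → 8.73

8.73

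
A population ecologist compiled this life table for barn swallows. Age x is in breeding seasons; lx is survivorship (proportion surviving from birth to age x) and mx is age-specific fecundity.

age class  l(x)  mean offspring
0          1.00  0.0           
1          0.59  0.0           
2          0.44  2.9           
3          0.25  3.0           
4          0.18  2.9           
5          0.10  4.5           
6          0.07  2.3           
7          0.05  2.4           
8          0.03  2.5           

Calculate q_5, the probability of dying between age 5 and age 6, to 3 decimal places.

0.300

q_5 = (l_5 − l_6) / l_5 = (0.1 − 0.07) / 0.1
     = 0.03 / 0.1 = 0.3 → 0.300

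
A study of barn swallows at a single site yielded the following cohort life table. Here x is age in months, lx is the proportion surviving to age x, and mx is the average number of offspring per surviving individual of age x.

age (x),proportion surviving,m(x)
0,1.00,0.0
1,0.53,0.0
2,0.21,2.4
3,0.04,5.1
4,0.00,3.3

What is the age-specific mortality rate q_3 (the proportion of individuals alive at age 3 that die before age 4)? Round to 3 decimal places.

q_3 = (l_3 − l_4) / l_3 = (0.04 − 0) / 0.04
     = 0.04 / 0.04 = 1 → 1.000

1.000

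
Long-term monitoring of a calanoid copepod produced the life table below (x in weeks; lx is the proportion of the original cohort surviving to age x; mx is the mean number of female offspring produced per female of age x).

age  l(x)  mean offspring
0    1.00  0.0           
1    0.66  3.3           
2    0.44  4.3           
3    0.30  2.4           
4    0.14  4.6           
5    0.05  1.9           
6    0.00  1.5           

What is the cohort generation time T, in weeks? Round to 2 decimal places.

2.02

lx·mx: 0, 2.178, 1.892, 0.72, 0.644, 0.095, 0 → R0 = 5.529
x·lx·mx: 0, 2.178, 3.784, 2.16, 2.576, 0.475, 0 → Σ = 11.173
T = 11.173 / 5.529 = 2.020799… → 2.02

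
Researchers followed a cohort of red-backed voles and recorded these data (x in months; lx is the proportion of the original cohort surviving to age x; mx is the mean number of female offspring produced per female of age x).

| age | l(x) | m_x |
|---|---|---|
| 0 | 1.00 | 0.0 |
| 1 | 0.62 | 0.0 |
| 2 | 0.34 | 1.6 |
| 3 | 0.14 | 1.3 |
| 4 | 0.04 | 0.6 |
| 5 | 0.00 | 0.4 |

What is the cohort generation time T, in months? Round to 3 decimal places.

2.307

lx·mx: 0, 0, 0.544, 0.182, 0.024, 0 → R0 = 0.75
x·lx·mx: 0, 0, 1.088, 0.546, 0.096, 0 → Σ = 1.73
T = 1.73 / 0.75 = 2.306667… → 2.307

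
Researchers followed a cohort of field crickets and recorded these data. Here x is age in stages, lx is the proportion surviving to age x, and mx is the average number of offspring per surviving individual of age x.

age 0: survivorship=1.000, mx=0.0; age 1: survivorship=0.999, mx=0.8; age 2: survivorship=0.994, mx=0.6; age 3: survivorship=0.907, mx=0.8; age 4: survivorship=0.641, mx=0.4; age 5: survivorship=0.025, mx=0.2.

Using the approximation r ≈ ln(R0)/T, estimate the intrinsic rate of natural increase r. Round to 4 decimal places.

0.3963

R0 = Σ lx·mx = 0 + 0.7992 + 0.5964 + 0.7256 + 0.2564 + 0.005 = 2.3826
Σ x·lx·mx = 5.2194; T = 5.2194/2.3826 = 2.19063…
r ≈ ln(R0)/T = ln(2.3826)/2.19063… = 0.39632… → 0.3963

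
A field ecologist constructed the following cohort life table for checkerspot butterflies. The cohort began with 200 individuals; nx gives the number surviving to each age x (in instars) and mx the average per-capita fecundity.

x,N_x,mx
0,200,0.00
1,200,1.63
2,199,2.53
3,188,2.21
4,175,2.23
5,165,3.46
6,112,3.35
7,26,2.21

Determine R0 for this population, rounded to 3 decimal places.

lx = nx/n0 = nx/200: 1, 1, 0.995, 0.94, 0.875, 0.825, 0.56, 0.13
lx·mx by age: 0, 1.63, 2.51735, 2.0774, 1.95125, 2.8545, 1.876, 0.2873
R0 = Σ lx·mx = 13.1938 → 13.194

13.194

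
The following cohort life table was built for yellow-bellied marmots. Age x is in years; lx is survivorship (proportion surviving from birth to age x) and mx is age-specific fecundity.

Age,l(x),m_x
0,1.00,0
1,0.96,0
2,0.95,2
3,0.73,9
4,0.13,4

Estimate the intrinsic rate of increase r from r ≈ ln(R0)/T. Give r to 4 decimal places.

0.7715

R0 = Σ lx·mx = 0 + 0 + 1.9 + 6.57 + 0.52 = 8.99
Σ x·lx·mx = 25.59; T = 25.59/8.99 = 2.8465…
r ≈ ln(R0)/T = ln(8.99)/2.8465… = 0.771514… → 0.7715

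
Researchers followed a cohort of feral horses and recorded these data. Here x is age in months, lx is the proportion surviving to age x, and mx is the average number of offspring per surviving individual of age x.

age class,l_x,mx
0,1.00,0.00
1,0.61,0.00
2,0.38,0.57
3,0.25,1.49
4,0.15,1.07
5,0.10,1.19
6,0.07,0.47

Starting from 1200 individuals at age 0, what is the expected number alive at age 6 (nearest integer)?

84

Expected survivors = N0 · l_6 = 1200 × 0.07 = 84 → 84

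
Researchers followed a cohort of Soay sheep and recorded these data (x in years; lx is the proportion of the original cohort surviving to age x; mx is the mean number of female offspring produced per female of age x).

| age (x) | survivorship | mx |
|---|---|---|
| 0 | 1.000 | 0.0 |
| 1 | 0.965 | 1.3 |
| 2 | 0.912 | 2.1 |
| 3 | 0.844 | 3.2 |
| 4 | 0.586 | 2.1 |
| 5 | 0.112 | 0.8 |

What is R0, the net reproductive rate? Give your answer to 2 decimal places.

lx·mx by age: 0, 1.2545, 1.9152, 2.7008, 1.2306, 0.0896
R0 = Σ lx·mx = 7.1907 → 7.19

7.19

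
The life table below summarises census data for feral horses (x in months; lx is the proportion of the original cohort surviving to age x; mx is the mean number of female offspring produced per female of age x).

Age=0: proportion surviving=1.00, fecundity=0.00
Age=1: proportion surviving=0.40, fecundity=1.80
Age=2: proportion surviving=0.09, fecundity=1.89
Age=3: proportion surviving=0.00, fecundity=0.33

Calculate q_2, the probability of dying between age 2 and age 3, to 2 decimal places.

q_2 = (l_2 − l_3) / l_2 = (0.09 − 0) / 0.09
     = 0.09 / 0.09 = 1 → 1.00

1.00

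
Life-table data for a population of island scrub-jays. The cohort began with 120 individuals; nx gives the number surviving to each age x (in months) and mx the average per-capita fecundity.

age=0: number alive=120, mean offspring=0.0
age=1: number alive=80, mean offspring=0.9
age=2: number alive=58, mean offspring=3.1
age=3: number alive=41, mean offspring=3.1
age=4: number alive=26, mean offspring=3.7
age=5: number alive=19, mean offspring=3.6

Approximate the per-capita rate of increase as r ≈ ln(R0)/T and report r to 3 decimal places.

0.533

lx = nx/n0 = nx/120: 1, 0.66667…, 0.48333…, 0.34167…, 0.21667…, 0.15833…
R0 = Σ lx·mx = 0 + 0.6… + 1.49833… + 1.05917… + 0.80167… + 0.57… = 4.529167…
Σ x·lx·mx = 12.830833…; T = 12.830833…/4.529167… = 2.83293…
r ≈ ln(R0)/T = ln(4.529167…)/2.83293… = 0.53321… → 0.533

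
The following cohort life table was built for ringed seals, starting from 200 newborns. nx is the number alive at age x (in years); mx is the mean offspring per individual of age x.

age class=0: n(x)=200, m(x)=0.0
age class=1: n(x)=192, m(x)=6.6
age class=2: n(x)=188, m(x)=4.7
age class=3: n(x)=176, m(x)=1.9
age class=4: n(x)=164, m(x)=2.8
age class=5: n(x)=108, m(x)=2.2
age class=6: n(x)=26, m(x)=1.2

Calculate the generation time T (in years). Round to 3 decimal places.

2.256

lx = nx/n0 = nx/200: 1, 0.96, 0.94, 0.88, 0.82, 0.54, 0.13
lx·mx: 0, 6.336, 4.418, 1.672, 2.296, 1.188, 0.156 → R0 = 16.066
x·lx·mx: 0, 6.336, 8.836, 5.016, 9.184, 5.94, 0.936 → Σ = 36.248
T = 36.248 / 16.066 = 2.256193… → 2.256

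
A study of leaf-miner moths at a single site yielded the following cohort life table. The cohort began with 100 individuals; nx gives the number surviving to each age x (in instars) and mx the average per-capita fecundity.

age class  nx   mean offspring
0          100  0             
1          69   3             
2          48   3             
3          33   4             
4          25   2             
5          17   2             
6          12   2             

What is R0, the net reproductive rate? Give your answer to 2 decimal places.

lx = nx/n0 = nx/100: 1, 0.69, 0.48, 0.33, 0.25, 0.17, 0.12
lx·mx by age: 0, 2.07, 1.44, 1.32, 0.5, 0.34, 0.24
R0 = Σ lx·mx = 5.91 → 5.91

5.91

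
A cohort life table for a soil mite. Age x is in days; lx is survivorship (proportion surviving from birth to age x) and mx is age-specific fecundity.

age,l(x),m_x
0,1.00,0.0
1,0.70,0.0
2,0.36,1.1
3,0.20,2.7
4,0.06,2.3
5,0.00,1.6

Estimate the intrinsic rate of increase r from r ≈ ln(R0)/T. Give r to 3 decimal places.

R0 = Σ lx·mx = 0 + 0 + 0.396 + 0.54 + 0.138 + 0 = 1.074
Σ x·lx·mx = 2.964; T = 2.964/1.074 = 2.75978…
r ≈ ln(R0)/T = ln(1.074)/2.75978… = 0.02587… → 0.026

0.026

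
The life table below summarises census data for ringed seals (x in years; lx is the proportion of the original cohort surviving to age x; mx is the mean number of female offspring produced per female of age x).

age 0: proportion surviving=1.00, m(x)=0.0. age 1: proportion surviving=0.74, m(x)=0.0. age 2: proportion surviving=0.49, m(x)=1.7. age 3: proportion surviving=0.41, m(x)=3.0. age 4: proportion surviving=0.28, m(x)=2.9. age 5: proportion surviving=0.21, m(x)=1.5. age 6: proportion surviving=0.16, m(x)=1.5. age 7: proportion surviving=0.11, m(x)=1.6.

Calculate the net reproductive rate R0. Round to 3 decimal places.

3.606

lx·mx by age: 0, 0, 0.833, 1.23, 0.812, 0.315, 0.24, 0.176
R0 = Σ lx·mx = 3.606 → 3.606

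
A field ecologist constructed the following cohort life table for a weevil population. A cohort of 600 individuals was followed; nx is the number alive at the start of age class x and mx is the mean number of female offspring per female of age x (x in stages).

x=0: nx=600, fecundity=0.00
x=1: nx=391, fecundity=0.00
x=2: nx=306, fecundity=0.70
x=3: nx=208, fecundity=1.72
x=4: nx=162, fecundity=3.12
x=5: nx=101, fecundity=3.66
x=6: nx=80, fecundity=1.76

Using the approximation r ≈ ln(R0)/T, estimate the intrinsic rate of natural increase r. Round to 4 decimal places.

lx = nx/n0 = nx/600: 1, 0.65167…, 0.51, 0.34667…, 0.27, 0.16833…, 0.13333…
R0 = Σ lx·mx = 0 + 0 + 0.357 + 0.59627… + 0.8424 + 0.6161… + 0.23467… = 2.646433…
Σ x·lx·mx = 10.3609…; T = 10.3609…/2.646433… = 3.91504…
r ≈ ln(R0)/T = ln(2.646433…)/3.91504… = 0.248583… → 0.2486

0.2486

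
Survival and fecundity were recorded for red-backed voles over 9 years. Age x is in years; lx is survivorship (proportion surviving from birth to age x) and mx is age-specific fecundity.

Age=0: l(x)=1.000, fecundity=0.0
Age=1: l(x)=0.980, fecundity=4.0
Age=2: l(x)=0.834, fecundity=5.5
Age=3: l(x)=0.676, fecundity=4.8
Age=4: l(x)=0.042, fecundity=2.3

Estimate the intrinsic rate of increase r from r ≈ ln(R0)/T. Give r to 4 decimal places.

1.2618

R0 = Σ lx·mx = 0 + 3.92 + 4.587 + 3.2448 + 0.0966 = 11.8484
Σ x·lx·mx = 23.2148; T = 23.2148/11.8484 = 1.95932…
r ≈ ln(R0)/T = ln(11.8484)/1.95932… = 1.261761… → 1.2618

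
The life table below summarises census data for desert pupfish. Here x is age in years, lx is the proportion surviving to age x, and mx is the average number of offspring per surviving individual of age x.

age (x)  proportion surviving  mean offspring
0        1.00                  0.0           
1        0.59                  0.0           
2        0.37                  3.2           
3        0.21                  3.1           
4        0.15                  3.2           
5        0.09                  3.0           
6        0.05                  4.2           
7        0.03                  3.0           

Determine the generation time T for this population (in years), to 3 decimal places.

lx·mx: 0, 0, 1.184, 0.651, 0.48, 0.27, 0.21, 0.09 → R0 = 2.885
x·lx·mx: 0, 0, 2.368, 1.953, 1.92, 1.35, 1.26, 0.63 → Σ = 9.481
T = 9.481 / 2.885 = 3.286308… → 3.286

3.286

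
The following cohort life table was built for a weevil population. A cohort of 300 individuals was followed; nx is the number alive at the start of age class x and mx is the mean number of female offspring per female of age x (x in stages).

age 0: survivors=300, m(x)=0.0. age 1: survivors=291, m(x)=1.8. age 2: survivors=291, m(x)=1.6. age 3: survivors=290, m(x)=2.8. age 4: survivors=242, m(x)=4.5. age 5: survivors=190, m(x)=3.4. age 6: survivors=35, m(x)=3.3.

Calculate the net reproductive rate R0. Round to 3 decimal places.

lx = nx/n0 = nx/300: 1, 0.97, 0.97, 0.96667…, 0.80667…, 0.63333…, 0.11667…
lx·mx by age: 0, 1.746, 1.552, 2.706667…, 3.63…, 2.153333…, 0.385…
R0 = Σ lx·mx = 12.173… → 12.173

12.173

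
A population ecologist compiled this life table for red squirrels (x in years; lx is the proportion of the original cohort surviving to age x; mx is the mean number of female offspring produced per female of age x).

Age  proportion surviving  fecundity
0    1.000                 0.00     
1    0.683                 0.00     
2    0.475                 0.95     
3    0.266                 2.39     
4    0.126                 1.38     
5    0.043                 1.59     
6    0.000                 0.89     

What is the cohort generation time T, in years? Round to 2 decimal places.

2.89

lx·mx: 0, 0, 0.45125, 0.63574, 0.17388, 0.06837, 0 → R0 = 1.32924
x·lx·mx: 0, 0, 0.9025, 1.90722, 0.69552, 0.34185, 0 → Σ = 3.84709
T = 3.84709 / 1.32924 = 2.894203… → 2.89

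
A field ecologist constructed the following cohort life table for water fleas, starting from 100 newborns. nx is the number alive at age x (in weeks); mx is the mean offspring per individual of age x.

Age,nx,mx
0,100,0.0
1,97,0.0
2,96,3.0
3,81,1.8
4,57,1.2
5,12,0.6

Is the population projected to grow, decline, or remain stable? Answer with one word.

growing

lx = nx/n0 = nx/100: 1, 0.97, 0.96, 0.81, 0.57, 0.12
R0 = Σ lx·mx = 0 + 0 + 2.88 + 1.458 + 0.684 + 0.072 = 5.094
R0 > 1, so the population is growing.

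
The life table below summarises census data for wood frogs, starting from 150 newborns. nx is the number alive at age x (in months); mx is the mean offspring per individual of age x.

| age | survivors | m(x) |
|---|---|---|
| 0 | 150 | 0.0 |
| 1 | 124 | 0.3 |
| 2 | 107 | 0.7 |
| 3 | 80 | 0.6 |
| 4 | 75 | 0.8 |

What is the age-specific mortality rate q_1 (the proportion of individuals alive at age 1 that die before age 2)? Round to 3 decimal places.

lx = nx/n0 = nx/150: 1, 0.82667…, 0.71333…, 0.53333…, 0.5
q_1 = (l_1 − l_2) / l_1 = (0.826667… − 0.713333…) / 0.826667…
     = 0.113333… / 0.826667… = 0.137097… → 0.137

0.137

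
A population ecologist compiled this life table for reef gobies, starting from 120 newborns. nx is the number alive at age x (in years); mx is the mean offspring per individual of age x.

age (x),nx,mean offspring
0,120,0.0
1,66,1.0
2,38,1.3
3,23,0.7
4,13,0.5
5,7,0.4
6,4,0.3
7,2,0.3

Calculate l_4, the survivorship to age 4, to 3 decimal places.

0.108

l_4 = n_4/n_0 = 13/120 = 0.108333… → 0.108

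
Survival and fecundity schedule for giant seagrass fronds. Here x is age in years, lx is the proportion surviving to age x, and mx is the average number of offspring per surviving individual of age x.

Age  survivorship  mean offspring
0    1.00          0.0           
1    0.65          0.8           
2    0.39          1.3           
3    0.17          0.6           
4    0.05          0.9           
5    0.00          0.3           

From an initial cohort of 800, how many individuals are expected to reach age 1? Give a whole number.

Expected survivors = N0 · l_1 = 800 × 0.65 = 520 → 520

520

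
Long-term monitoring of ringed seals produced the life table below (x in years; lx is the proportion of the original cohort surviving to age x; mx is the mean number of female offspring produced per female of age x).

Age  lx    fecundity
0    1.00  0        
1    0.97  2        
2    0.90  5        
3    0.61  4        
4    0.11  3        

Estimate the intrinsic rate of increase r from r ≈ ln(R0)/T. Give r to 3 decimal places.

1.044

R0 = Σ lx·mx = 0 + 1.94 + 4.5 + 2.44 + 0.33 = 9.21
Σ x·lx·mx = 19.58; T = 19.58/9.21 = 2.12595…
r ≈ ln(R0)/T = ln(9.21)/2.12595… = 1.04438… → 1.044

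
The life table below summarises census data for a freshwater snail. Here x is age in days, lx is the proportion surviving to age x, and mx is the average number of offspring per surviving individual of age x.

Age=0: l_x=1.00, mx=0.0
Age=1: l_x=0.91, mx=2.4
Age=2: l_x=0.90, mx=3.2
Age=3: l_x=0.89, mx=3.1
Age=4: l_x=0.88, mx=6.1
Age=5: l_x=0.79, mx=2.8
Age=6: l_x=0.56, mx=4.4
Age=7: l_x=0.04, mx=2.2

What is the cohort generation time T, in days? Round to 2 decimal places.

lx·mx: 0, 2.184, 2.88, 2.759, 5.368, 2.212, 2.464, 0.088 → R0 = 17.955
x·lx·mx: 0, 2.184, 5.76, 8.277, 21.472, 11.06, 14.784, 0.616 → Σ = 64.153
T = 64.153 / 17.955 = 3.572988… → 3.57

3.57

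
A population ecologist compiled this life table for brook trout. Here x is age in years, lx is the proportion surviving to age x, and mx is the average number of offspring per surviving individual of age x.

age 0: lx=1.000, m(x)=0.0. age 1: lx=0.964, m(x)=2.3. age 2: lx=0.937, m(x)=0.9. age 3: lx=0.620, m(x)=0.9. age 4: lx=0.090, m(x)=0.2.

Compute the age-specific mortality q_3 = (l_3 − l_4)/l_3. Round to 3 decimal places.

q_3 = (l_3 − l_4) / l_3 = (0.62 − 0.09) / 0.62
     = 0.53 / 0.62 = 0.854839… → 0.855

0.855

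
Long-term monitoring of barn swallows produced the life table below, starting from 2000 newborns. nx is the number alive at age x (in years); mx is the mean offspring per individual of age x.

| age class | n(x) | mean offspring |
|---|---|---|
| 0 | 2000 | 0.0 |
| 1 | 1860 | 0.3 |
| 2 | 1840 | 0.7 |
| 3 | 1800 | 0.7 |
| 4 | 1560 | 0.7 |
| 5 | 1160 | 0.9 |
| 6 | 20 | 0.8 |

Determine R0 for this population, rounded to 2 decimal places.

2.63

lx = nx/n0 = nx/2000: 1, 0.93, 0.92, 0.9, 0.78, 0.58, 0.01
lx·mx by age: 0, 0.279, 0.644, 0.63, 0.546, 0.522, 0.008
R0 = Σ lx·mx = 2.629 → 2.63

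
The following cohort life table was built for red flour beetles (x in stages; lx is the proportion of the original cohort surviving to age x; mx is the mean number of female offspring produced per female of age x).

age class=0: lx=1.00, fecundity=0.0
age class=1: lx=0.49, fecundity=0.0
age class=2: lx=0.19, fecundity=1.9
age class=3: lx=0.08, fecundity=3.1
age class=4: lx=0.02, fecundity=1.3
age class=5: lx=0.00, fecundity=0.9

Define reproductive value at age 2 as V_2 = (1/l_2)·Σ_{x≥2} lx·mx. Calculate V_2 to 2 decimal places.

lx·mx for x ≥ 2: 0.361, 0.248, 0.026, 0 → sum = 0.635
V_2 = 0.635 / l_2 = 0.635 / 0.19 = 3.342105… → 3.34

3.34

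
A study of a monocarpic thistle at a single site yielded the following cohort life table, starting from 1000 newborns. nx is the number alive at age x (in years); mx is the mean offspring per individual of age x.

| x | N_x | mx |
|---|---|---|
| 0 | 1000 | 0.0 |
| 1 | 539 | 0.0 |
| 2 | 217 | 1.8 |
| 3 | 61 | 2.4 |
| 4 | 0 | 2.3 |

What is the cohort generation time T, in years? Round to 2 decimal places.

lx = nx/n0 = nx/1000: 1, 0.539, 0.217, 0.061, 0
lx·mx: 0, 0, 0.3906, 0.1464, 0 → R0 = 0.537
x·lx·mx: 0, 0, 0.7812, 0.4392, 0 → Σ = 1.2204
T = 1.2204 / 0.537 = 2.272626… → 2.27

2.27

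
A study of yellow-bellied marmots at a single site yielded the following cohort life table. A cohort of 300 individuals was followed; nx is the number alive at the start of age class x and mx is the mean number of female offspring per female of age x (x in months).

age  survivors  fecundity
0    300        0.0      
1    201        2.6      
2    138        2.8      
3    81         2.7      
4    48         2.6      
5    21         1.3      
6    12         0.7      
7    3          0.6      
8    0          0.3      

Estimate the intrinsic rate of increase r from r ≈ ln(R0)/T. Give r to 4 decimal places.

lx = nx/n0 = nx/300: 1, 0.67, 0.46, 0.27, 0.16, 0.07, 0.04, 0.01, 0
R0 = Σ lx·mx = 0 + 1.742 + 1.288 + 0.729 + 0.416 + 0.091 + 0.028 + 0.006 + 0 = 4.3
Σ x·lx·mx = 8.834; T = 8.834/4.3 = 2.05442…
r ≈ ln(R0)/T = ln(4.3)/2.05442… = 0.709989… → 0.7100

0.7100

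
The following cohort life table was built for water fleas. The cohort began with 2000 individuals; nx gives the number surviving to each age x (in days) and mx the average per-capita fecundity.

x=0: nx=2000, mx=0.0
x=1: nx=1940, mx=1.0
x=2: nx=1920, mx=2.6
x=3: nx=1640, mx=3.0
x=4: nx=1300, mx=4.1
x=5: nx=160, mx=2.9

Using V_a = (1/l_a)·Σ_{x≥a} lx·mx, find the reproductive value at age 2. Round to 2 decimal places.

lx = nx/n0 = nx/2000: 1, 0.97, 0.96, 0.82, 0.65, 0.08
lx·mx for x ≥ 2: 2.496, 2.46, 2.665, 0.232 → sum = 7.853
V_2 = 7.853 / l_2 = 7.853 / 0.96 = 8.180208… → 8.18

8.18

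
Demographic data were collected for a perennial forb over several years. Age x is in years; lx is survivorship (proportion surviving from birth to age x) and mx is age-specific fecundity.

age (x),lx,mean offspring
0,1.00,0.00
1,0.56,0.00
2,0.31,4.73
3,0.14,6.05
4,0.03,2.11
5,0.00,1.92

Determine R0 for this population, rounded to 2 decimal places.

lx·mx by age: 0, 0, 1.4663, 0.847, 0.0633, 0
R0 = Σ lx·mx = 2.3766 → 2.38

2.38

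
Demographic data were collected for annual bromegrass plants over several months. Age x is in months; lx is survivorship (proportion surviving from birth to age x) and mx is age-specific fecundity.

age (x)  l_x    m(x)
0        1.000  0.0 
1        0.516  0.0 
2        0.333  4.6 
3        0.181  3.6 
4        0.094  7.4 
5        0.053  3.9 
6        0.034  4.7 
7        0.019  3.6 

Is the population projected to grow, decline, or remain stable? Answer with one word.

R0 = Σ lx·mx = 0 + 0 + 1.5318 + 0.6516 + 0.6956 + 0.2067 + 0.1598 + 0.0684 = 3.3139
R0 > 1, so the population is growing.

growing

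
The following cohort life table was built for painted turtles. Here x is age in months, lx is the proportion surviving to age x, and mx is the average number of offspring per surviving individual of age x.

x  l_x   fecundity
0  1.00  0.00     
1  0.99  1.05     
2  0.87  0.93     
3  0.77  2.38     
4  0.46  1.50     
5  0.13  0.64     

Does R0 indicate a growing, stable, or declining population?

R0 = Σ lx·mx = 0 + 1.0395 + 0.8091 + 1.8326 + 0.69 + 0.0832 = 4.4544
R0 > 1, so the population is growing.

growing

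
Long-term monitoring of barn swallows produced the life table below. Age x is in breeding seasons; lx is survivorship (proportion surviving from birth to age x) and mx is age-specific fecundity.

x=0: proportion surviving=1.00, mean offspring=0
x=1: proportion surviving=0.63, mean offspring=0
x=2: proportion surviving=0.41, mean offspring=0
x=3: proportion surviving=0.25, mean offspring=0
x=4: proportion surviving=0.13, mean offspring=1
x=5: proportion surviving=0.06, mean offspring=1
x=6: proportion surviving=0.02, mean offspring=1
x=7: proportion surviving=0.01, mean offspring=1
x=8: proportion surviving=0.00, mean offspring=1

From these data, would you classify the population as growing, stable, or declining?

declining

R0 = Σ lx·mx = 0 + 0 + 0 + 0 + 0.13 + 0.06 + 0.02 + 0.01 + 0 = 0.22
R0 < 1, so the population is declining.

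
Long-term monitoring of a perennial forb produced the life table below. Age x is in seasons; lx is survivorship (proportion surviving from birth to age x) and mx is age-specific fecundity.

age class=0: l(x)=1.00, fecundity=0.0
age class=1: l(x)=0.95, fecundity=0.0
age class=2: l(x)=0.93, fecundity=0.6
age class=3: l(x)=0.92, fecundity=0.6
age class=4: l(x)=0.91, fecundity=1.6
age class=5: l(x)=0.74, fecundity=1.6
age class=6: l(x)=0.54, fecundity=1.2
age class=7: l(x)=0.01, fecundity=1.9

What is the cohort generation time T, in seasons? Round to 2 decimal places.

4.20

lx·mx: 0, 0, 0.558, 0.552, 1.456, 1.184, 0.648, 0.019 → R0 = 4.417
x·lx·mx: 0, 0, 1.116, 1.656, 5.824, 5.92, 3.888, 0.133 → Σ = 18.537
T = 18.537 / 4.417 = 4.19674… → 4.20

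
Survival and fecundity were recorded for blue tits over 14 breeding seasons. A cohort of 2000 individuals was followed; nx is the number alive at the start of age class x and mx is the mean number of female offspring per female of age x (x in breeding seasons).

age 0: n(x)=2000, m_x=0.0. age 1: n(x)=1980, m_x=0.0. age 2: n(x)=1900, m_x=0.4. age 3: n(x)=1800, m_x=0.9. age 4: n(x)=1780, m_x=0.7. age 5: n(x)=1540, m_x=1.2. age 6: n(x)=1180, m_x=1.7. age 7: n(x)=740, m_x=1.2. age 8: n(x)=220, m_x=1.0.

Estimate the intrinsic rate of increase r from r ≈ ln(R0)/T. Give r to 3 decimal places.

lx = nx/n0 = nx/2000: 1, 0.99, 0.95, 0.9, 0.89, 0.77, 0.59, 0.37, 0.11
R0 = Σ lx·mx = 0 + 0 + 0.38 + 0.81 + 0.623 + 0.924 + 1.003 + 0.444 + 0.11 = 4.294
Σ x·lx·mx = 20.308; T = 20.308/4.294 = 4.72939…
r ≈ ln(R0)/T = ln(4.294)/4.72939… = 0.30812… → 0.308

0.308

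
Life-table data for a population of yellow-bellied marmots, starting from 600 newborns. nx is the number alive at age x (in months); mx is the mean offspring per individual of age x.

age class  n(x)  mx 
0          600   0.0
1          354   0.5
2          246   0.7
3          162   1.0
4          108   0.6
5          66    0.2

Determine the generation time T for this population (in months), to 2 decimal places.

2.26

lx = nx/n0 = nx/600: 1, 0.59, 0.41, 0.27, 0.18, 0.11
lx·mx: 0, 0.295, 0.287, 0.27, 0.108, 0.022 → R0 = 0.982
x·lx·mx: 0, 0.295, 0.574, 0.81, 0.432, 0.11 → Σ = 2.221
T = 2.221 / 0.982 = 2.261711… → 2.26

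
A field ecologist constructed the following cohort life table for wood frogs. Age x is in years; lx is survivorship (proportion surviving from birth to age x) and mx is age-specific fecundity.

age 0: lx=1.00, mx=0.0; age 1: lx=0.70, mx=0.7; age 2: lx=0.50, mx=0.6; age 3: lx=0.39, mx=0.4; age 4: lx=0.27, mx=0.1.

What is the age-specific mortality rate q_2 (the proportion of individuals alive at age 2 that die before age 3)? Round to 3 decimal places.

0.220

q_2 = (l_2 − l_3) / l_2 = (0.5 − 0.39) / 0.5
     = 0.11 / 0.5 = 0.22 → 0.220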